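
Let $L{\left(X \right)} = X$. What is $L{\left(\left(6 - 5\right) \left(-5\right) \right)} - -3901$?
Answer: $3896$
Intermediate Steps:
$L{\left(\left(6 - 5\right) \left(-5\right) \right)} - -3901 = \left(6 - 5\right) \left(-5\right) - -3901 = 1 \left(-5\right) + 3901 = -5 + 3901 = 3896$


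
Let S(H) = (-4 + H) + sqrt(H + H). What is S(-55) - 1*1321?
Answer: -1380 + I*sqrt(110) ≈ -1380.0 + 10.488*I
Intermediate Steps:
S(H) = -4 + H + sqrt(2)*sqrt(H) (S(H) = (-4 + H) + sqrt(2*H) = (-4 + H) + sqrt(2)*sqrt(H) = -4 + H + sqrt(2)*sqrt(H))
S(-55) - 1*1321 = (-4 - 55 + sqrt(2)*sqrt(-55)) - 1*1321 = (-4 - 55 + sqrt(2)*(I*sqrt(55))) - 1321 = (-4 - 55 + I*sqrt(110)) - 1321 = (-59 + I*sqrt(110)) - 1321 = -1380 + I*sqrt(110)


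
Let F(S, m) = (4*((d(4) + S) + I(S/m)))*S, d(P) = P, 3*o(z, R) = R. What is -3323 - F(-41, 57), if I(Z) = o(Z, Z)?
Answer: -1612585/171 ≈ -9430.3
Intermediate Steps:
o(z, R) = R/3
I(Z) = Z/3
F(S, m) = S*(16 + 4*S + 4*S/(3*m)) (F(S, m) = (4*((4 + S) + (S/m)/3))*S = (4*((4 + S) + S/(3*m)))*S = (4*(4 + S + S/(3*m)))*S = (16 + 4*S + 4*S/(3*m))*S = S*(16 + 4*S + 4*S/(3*m)))
-3323 - F(-41, 57) = -3323 - 4*(-41)*(-41 + 3*57*(4 - 41))/(3*57) = -3323 - 4*(-41)*(-41 + 3*57*(-37))/(3*57) = -3323 - 4*(-41)*(-41 - 6327)/(3*57) = -3323 - 4*(-41)*(-6368)/(3*57) = -3323 - 1*1044352/171 = -3323 - 1044352/171 = -1612585/171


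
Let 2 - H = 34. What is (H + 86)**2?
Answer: 2916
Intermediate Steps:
H = -32 (H = 2 - 1*34 = 2 - 34 = -32)
(H + 86)**2 = (-32 + 86)**2 = 54**2 = 2916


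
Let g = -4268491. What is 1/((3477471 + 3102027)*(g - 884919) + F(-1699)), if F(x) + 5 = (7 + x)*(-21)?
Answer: -1/33906850752653 ≈ -2.9493e-14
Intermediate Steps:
F(x) = -152 - 21*x (F(x) = -5 + (7 + x)*(-21) = -5 + (-147 - 21*x) = -152 - 21*x)
1/((3477471 + 3102027)*(g - 884919) + F(-1699)) = 1/((3477471 + 3102027)*(-4268491 - 884919) + (-152 - 21*(-1699))) = 1/(6579498*(-5153410) + (-152 + 35679)) = 1/(-33906850788180 + 35527) = 1/(-33906850752653) = -1/33906850752653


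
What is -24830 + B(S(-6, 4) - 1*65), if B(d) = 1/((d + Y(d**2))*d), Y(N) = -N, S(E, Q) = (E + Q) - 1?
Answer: -7922160479/319056 ≈ -24830.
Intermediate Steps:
S(E, Q) = -1 + E + Q
B(d) = 1/(d*(d - d**2)) (B(d) = 1/((d - d**2)*d) = 1/(d*(d - d**2)))
-24830 + B(S(-6, 4) - 1*65) = -24830 - 1/(((-1 - 6 + 4) - 1*65)**2*(-1 + ((-1 - 6 + 4) - 1*65))) = -24830 - 1/((-3 - 65)**2*(-1 + (-3 - 65))) = -24830 - 1/((-68)**2*(-1 - 68)) = -24830 - 1*1/4624/(-69) = -24830 - 1*1/4624*(-1/69) = -24830 + 1/319056 = -7922160479/319056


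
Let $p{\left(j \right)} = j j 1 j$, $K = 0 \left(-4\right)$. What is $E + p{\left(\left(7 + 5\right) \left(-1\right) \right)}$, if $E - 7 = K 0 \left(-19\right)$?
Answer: $-1721$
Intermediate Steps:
$K = 0$
$E = 7$ ($E = 7 + 0 \cdot 0 \left(-19\right) = 7 + 0 \left(-19\right) = 7 + 0 = 7$)
$p{\left(j \right)} = j^{3}$ ($p{\left(j \right)} = j^{2} \cdot 1 j = j^{2} j = j^{3}$)
$E + p{\left(\left(7 + 5\right) \left(-1\right) \right)} = 7 + \left(\left(7 + 5\right) \left(-1\right)\right)^{3} = 7 + \left(12 \left(-1\right)\right)^{3} = 7 + \left(-12\right)^{3} = 7 - 1728 = -1721$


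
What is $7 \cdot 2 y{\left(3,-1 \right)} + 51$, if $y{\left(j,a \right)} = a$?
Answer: $37$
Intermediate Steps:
$7 \cdot 2 y{\left(3,-1 \right)} + 51 = 7 \cdot 2 \left(-1\right) + 51 = 14 \left(-1\right) + 51 = -14 + 51 = 37$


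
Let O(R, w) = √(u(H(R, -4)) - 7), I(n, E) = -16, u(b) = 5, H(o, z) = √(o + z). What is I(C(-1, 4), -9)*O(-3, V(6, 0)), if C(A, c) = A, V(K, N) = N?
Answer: -16*I*√2 ≈ -22.627*I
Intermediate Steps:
O(R, w) = I*√2 (O(R, w) = √(5 - 7) = √(-2) = I*√2)
I(C(-1, 4), -9)*O(-3, V(6, 0)) = -16*I*√2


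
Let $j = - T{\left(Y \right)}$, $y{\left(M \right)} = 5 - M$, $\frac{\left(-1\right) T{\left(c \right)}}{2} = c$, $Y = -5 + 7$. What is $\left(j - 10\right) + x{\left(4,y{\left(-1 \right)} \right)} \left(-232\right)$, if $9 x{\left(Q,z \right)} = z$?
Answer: $- \frac{482}{3} \approx -160.67$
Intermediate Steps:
$Y = 2$
$T{\left(c \right)} = - 2 c$
$x{\left(Q,z \right)} = \frac{z}{9}$
$j = 4$ ($j = - \left(-2\right) 2 = \left(-1\right) \left(-4\right) = 4$)
$\left(j - 10\right) + x{\left(4,y{\left(-1 \right)} \right)} \left(-232\right) = \left(4 - 10\right) + \frac{5 - -1}{9} \left(-232\right) = -6 + \frac{5 + 1}{9} \left(-232\right) = -6 + \frac{1}{9} \cdot 6 \left(-232\right) = -6 + \frac{2}{3} \left(-232\right) = -6 - \frac{464}{3} = - \frac{482}{3}$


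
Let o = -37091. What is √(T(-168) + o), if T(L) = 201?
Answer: I*√36890 ≈ 192.07*I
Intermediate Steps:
√(T(-168) + o) = √(201 - 37091) = √(-36890) = I*√36890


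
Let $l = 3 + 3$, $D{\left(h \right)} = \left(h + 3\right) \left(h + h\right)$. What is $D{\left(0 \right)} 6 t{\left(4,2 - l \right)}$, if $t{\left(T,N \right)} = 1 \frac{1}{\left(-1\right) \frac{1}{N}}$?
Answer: $0$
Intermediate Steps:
$D{\left(h \right)} = 2 h \left(3 + h\right)$ ($D{\left(h \right)} = \left(3 + h\right) 2 h = 2 h \left(3 + h\right)$)
$l = 6$
$t{\left(T,N \right)} = - N$ ($t{\left(T,N \right)} = 1 \left(- N\right) = - N$)
$D{\left(0 \right)} 6 t{\left(4,2 - l \right)} = 2 \cdot 0 \left(3 + 0\right) 6 \left(- (2 - 6)\right) = 2 \cdot 0 \cdot 3 \cdot 6 \left(- (2 - 6)\right) = 0 \cdot 6 \left(\left(-1\right) \left(-4\right)\right) = 0 \cdot 4 = 0$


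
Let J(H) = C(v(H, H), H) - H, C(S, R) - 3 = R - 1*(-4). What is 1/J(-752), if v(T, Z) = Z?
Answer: ⅐ ≈ 0.14286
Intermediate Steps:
C(S, R) = 7 + R (C(S, R) = 3 + (R - 1*(-4)) = 3 + (R + 4) = 3 + (4 + R) = 7 + R)
J(H) = 7 (J(H) = (7 + H) - H = 7)
1/J(-752) = 1/7 = ⅐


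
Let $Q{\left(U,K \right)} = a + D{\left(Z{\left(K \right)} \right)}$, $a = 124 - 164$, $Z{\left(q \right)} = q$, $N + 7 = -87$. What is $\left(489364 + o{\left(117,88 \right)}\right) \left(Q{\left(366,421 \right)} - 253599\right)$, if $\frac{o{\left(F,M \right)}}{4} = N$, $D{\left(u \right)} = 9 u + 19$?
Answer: $-122164361028$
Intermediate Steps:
$N = -94$ ($N = -7 - 87 = -94$)
$D{\left(u \right)} = 19 + 9 u$
$o{\left(F,M \right)} = -376$ ($o{\left(F,M \right)} = 4 \left(-94\right) = -376$)
$a = -40$
$Q{\left(U,K \right)} = -21 + 9 K$ ($Q{\left(U,K \right)} = -40 + \left(19 + 9 K\right) = -21 + 9 K$)
$\left(489364 + o{\left(117,88 \right)}\right) \left(Q{\left(366,421 \right)} - 253599\right) = \left(489364 - 376\right) \left(\left(-21 + 9 \cdot 421\right) - 253599\right) = 488988 \left(\left(-21 + 3789\right) - 253599\right) = 488988 \left(3768 - 253599\right) = 488988 \left(-249831\right) = -122164361028$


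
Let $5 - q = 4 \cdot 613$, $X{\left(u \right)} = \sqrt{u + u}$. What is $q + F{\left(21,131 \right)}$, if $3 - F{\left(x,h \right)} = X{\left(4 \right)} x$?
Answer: $-2444 - 42 \sqrt{2} \approx -2503.4$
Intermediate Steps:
$X{\left(u \right)} = \sqrt{2} \sqrt{u}$ ($X{\left(u \right)} = \sqrt{2 u} = \sqrt{2} \sqrt{u}$)
$F{\left(x,h \right)} = 3 - 2 x \sqrt{2}$ ($F{\left(x,h \right)} = 3 - \sqrt{2} \sqrt{4} x = 3 - \sqrt{2} \cdot 2 x = 3 - 2 \sqrt{2} x = 3 - 2 x \sqrt{2}$)
$q = -2447$ ($q = 5 - 4 \cdot 613 = 5 - 2452 = -2447$)
$q + F{\left(21,131 \right)} = -2447 + \left(3 - 42 \sqrt{2}\right) = -2444 - 42 \sqrt{2}$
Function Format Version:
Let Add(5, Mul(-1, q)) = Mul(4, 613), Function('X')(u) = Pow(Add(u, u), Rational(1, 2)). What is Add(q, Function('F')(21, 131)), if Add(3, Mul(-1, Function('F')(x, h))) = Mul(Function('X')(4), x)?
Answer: Add(-2444, Mul(-42, Pow(2, Rational(1, 2)))) ≈ -2503.4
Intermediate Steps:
Function('X')(u) = Mul(Pow(2, Rational(1, 2)), Pow(u, Rational(1, 2))) (Function('X')(u) = Pow(Mul(2, u), Rational(1, 2)) = Mul(Pow(2, Rational(1, 2)), Pow(u, Rational(1, 2))))
Function('F')(x, h) = Add(3, Mul(-2, x, Pow(2, Rational(1, 2)))) (Function('F')(x, h) = Add(3, Mul(-1, Mul(Mul(Pow(2, Rational(1, 2)), Pow(4, Rational(1, 2))), x))) = Add(3, Mul(-1, Mul(Mul(Pow(2, Rational(1, 2)), 2), x))) = Add(3, Mul(-1, Mul(Mul(2, Pow(2, Rational(1, 2))), x))) = Add(3, Mul(-1, Mul(2, x, Pow(2, Rational(1, 2))))) = Add(3, Mul(-2, x, Pow(2, Rational(1, 2)))))
q = -2447 (q = Add(5, Mul(-1, Mul(4, 613))) = Add(5, Mul(-1, 2452)) = Add(5, -2452) = -2447)
Add(q, Function('F')(21, 131)) = Add(-2447, Add(3, Mul(-2, 21, Pow(2, Rational(1, 2))))) = Add(-2447, Add(3, Mul(-42, Pow(2, Rational(1, 2))))) = Add(-2444, Mul(-42, Pow(2, Rational(1, 2))))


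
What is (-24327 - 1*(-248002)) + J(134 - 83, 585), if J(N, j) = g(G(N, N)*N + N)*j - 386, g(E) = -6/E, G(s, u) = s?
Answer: 7591781/34 ≈ 2.2329e+5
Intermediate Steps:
J(N, j) = -386 - 6*j/(N + N²) (J(N, j) = (-6/(N*N + N))*j - 386 = (-6/(N² + N))*j - 386 = (-6/(N + N²))*j - 386 = -6*j/(N + N²) - 386 = -386 - 6*j/(N + N²))
(-24327 - 1*(-248002)) + J(134 - 83, 585) = (-24327 - 1*(-248002)) + 2*(-3*585 - 193*(134 - 83)*(1 + (134 - 83)))/((134 - 83)*(1 + (134 - 83))) = (-24327 + 248002) + 2*(-1755 - 193*51*(1 + 51))/(51*(1 + 51)) = 223675 + 2*(1/51)*(-1755 - 193*51*52)/52 = 223675 + 2*(1/51)*(1/52)*(-1755 - 511836) = 223675 + 2*(1/51)*(1/52)*(-513591) = 223675 - 13169/34 = 7591781/34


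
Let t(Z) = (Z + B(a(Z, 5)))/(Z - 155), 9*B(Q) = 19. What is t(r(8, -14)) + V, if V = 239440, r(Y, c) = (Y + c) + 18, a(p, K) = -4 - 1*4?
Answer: 308159153/1287 ≈ 2.3944e+5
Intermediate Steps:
a(p, K) = -8 (a(p, K) = -4 - 4 = -8)
B(Q) = 19/9 (B(Q) = (⅑)*19 = 19/9)
r(Y, c) = 18 + Y + c
t(Z) = (19/9 + Z)/(-155 + Z) (t(Z) = (Z + 19/9)/(Z - 155) = (19/9 + Z)/(-155 + Z))
t(r(8, -14)) + V = (19/9 + (18 + 8 - 14))/(-155 + (18 + 8 - 14)) + 239440 = (19/9 + 12)/(-155 + 12) + 239440 = (127/9)/(-143) + 239440 = -1/143*127/9 + 239440 = -127/1287 + 239440 = 308159153/1287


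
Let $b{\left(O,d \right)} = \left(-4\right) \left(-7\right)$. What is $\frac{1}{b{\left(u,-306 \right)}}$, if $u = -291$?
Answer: $\frac{1}{28} \approx 0.035714$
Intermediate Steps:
$b{\left(O,d \right)} = 28$
$\frac{1}{b{\left(u,-306 \right)}} = \frac{1}{28}$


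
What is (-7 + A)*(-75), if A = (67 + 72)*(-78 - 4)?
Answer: 855375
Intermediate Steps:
A = -11398 (A = 139*(-82) = -11398)
(-7 + A)*(-75) = (-7 - 11398)*(-75) = -11405*(-75) = 855375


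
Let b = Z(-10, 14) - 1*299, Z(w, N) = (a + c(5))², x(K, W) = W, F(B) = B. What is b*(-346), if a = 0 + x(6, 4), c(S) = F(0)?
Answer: 97918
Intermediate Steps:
c(S) = 0
a = 4 (a = 0 + 4 = 4)
Z(w, N) = 16 (Z(w, N) = (4 + 0)² = 4² = 16)
b = -283 (b = 16 - 1*299 = 16 - 299 = -283)
b*(-346) = -283*(-346) = 97918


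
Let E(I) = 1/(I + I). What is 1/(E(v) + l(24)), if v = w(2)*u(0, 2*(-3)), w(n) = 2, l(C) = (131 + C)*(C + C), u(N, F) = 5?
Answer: 20/148801 ≈ 0.00013441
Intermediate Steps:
l(C) = 2*C*(131 + C) (l(C) = (131 + C)*(2*C) = 2*C*(131 + C))
v = 10 (v = 2*5 = 10)
E(I) = 1/(2*I)
1/(E(v) + l(24)) = 1/((1/2)/10 + 2*24*(131 + 24)) = 1/((1/2)*(1/10) + 2*24*155) = 1/(1/20 + 7440) = 1/(148801/20) = 20/148801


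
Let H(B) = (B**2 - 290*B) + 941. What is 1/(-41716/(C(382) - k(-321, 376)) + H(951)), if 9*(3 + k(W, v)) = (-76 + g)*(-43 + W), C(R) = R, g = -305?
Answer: 45073/28375922444 ≈ 1.5884e-6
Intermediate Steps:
H(B) = 941 + B**2 - 290*B
k(W, v) = 5452/3 - 127*W/3 (k(W, v) = -3 + ((-76 - 305)*(-43 + W))/9 = -3 + (-381*(-43 + W))/9 = -3 + (16383 - 381*W)/9 = -3 + (5461/3 - 127*W/3) = 5452/3 - 127*W/3)
1/(-41716/(C(382) - k(-321, 376)) + H(951)) = 1/(-41716/(382 - (5452/3 - 127/3*(-321))) + (941 + 951**2 - 290*951)) = 1/(-41716/(382 - (5452/3 + 13589)) + (941 + 904401 - 275790)) = 1/(-41716/(382 - 1*46219/3) + 629552) = 1/(-41716/(382 - 46219/3) + 629552) = 1/(-41716/(-45073/3) + 629552) = 1/(-41716*(-3/45073) + 629552) = 1/(125148/45073 + 629552) = 1/(28375922444/45073) = 45073/28375922444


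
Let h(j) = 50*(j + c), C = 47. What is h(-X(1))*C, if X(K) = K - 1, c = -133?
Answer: -312550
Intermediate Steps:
X(K) = -1 + K
h(j) = -6650 + 50*j (h(j) = 50*(j - 133) = 50*(-133 + j) = -6650 + 50*j)
h(-X(1))*C = (-6650 + 50*(-(-1 + 1)))*47 = (-6650 + 50*(-1*0))*47 = (-6650 + 50*0)*47 = (-6650 + 0)*47 = -6650*47 = -312550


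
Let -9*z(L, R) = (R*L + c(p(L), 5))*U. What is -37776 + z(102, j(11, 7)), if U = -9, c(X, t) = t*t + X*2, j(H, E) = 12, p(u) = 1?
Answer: -36525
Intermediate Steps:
c(X, t) = t**2 + 2*X
z(L, R) = 27 + L*R (z(L, R) = -(R*L + (5**2 + 2*1))*(-9)/9 = -(L*R + (25 + 2))*(-9)/9 = -(L*R + 27)*(-9)/9 = -(27 + L*R)*(-9)/9 = -(-243 - 9*L*R)/9 = 27 + L*R)
-37776 + z(102, j(11, 7)) = -37776 + (27 + 102*12) = -37776 + (27 + 1224) = -37776 + 1251 = -36525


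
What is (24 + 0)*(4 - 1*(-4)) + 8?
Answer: 200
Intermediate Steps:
(24 + 0)*(4 - 1*(-4)) + 8 = 24*(4 + 4) + 8 = 24*8 + 8 = 192 + 8 = 200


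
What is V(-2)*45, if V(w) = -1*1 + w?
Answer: -135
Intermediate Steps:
V(w) = -1 + w
V(-2)*45 = (-1 - 2)*45 = -3*45 = -135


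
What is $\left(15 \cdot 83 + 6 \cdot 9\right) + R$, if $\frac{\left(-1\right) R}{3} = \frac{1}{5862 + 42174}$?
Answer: $\frac{20799587}{16012} \approx 1299.0$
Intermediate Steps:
$R = - \frac{1}{16012}$ ($R = - \frac{3}{5862 + 42174} = - \frac{3}{48036} = \left(-3\right) \frac{1}{48036} = - \frac{1}{16012} \approx -6.2453 \cdot 10^{-5}$)
$\left(15 \cdot 83 + 6 \cdot 9\right) + R = \left(15 \cdot 83 + 6 \cdot 9\right) - \frac{1}{16012} = \left(1245 + 54\right) - \frac{1}{16012} = 1299 - \frac{1}{16012} = \frac{20799587}{16012}$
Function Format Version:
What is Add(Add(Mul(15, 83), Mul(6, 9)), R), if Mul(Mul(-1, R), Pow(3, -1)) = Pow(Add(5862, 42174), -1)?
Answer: Rational(20799587, 16012) ≈ 1299.0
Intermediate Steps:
R = Rational(-1, 16012) (R = Mul(-3, Pow(Add(5862, 42174), -1)) = Mul(-3, Pow(48036, -1)) = Mul(-3, Rational(1, 48036)) = Rational(-1, 16012) ≈ -6.2453e-5)
Add(Add(Mul(15, 83), Mul(6, 9)), R) = Add(Add(Mul(15, 83), Mul(6, 9)), Rational(-1, 16012)) = Add(Add(1245, 54), Rational(-1, 16012)) = Add(1299, Rational(-1, 16012)) = Rational(20799587, 16012)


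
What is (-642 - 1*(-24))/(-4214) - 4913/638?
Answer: -10154549/1344266 ≈ -7.5540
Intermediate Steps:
(-642 - 1*(-24))/(-4214) - 4913/638 = (-642 + 24)*(-1/4214) - 4913*1/638 = -618*(-1/4214) - 4913/638 = 309/2107 - 4913/638 = -10154549/1344266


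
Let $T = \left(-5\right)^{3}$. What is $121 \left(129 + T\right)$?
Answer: $484$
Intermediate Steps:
$T = -125$
$121 \left(129 + T\right) = 121 \left(129 - 125\right) = 121 \cdot 4 = 484$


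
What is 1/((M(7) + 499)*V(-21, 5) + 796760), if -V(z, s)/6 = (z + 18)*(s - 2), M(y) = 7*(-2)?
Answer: 1/822950 ≈ 1.2151e-6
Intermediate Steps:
M(y) = -14
V(z, s) = -6*(-2 + s)*(18 + z) (V(z, s) = -6*(z + 18)*(s - 2) = -6*(18 + z)*(-2 + s) = -6*(-2 + s)*(18 + z))
1/((M(7) + 499)*V(-21, 5) + 796760) = 1/((-14 + 499)*(216 - 108*5 + 12*(-21) - 6*5*(-21)) + 796760) = 1/(485*(216 - 540 - 252 + 630) + 796760) = 1/(485*54 + 796760) = 1/(26190 + 796760) = 1/822950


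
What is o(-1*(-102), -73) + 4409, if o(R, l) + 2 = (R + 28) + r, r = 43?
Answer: 4580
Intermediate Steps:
o(R, l) = 69 + R (o(R, l) = -2 + ((R + 28) + 43) = -2 + ((28 + R) + 43) = -2 + (71 + R) = 69 + R)
o(-1*(-102), -73) + 4409 = (69 - 1*(-102)) + 4409 = (69 + 102) + 4409 = 171 + 4409 = 4580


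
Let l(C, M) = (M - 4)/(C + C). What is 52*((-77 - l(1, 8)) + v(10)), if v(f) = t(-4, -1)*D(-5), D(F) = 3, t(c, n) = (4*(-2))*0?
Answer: -4108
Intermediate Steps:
t(c, n) = 0 (t(c, n) = -8*0 = 0)
l(C, M) = (-4 + M)/(2*C) (l(C, M) = (-4 + M)/((2*C)) = (-4 + M)*(1/(2*C)) = (-4 + M)/(2*C))
v(f) = 0 (v(f) = 0*3 = 0)
52*((-77 - l(1, 8)) + v(10)) = 52*((-77 - (-4 + 8)/(2*1)) + 0) = 52*((-77 - 4/2) + 0) = 52*((-77 - 1*2) + 0) = 52*((-77 - 2) + 0) = 52*(-79 + 0) = 52*(-79) = -4108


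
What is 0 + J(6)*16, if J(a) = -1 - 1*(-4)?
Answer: 48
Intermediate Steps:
J(a) = 3 (J(a) = -1 + 4 = 3)
0 + J(6)*16 = 0 + 3*16 = 0 + 48 = 48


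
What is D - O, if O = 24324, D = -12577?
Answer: -36901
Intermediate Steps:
D - O = -12577 - 1*24324 = -12577 - 24324 = -36901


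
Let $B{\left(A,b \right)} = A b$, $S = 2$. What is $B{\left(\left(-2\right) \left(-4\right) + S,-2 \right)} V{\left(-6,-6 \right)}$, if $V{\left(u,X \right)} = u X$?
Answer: $-720$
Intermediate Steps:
$V{\left(u,X \right)} = X u$
$B{\left(\left(-2\right) \left(-4\right) + S,-2 \right)} V{\left(-6,-6 \right)} = \left(\left(-2\right) \left(-4\right) + 2\right) \left(-2\right) \left(\left(-6\right) \left(-6\right)\right) = \left(8 + 2\right) \left(-2\right) 36 = 10 \left(-2\right) 36 = \left(-20\right) 36 = -720$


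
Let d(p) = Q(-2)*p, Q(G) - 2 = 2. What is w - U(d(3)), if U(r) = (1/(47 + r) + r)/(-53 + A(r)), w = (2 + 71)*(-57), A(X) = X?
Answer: -10064750/2419 ≈ -4160.7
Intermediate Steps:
Q(G) = 4 (Q(G) = 2 + 2 = 4)
d(p) = 4*p
w = -4161 (w = 73*(-57) = -4161)
U(r) = (r + 1/(47 + r))/(-53 + r) (U(r) = (1/(47 + r) + r)/(-53 + r) = (r + 1/(47 + r))/(-53 + r))
w - U(d(3)) = -4161 - (1 + (4*3)² + 47*(4*3))/(-2491 + (4*3)² - 24*3) = -4161 - (1 + 12² + 47*12)/(-2491 + 12² - 6*12) = -4161 - (1 + 144 + 564)/(-2491 + 144 - 72) = -4161 - 709/(-2419) = -4161 - (-1)*709/2419 = -4161 - 1*(-709/2419) = -4161 + 709/2419 = -10064750/2419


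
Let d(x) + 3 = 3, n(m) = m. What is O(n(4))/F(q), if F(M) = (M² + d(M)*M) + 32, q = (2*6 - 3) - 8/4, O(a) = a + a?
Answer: 8/81 ≈ 0.098765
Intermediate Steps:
O(a) = 2*a
d(x) = 0 (d(x) = -3 + 3 = 0)
q = 7 (q = (12 - 3) - 8/4 = 9 - 1*2 = 9 - 2 = 7)
F(M) = 32 + M² (F(M) = (M² + 0*M) + 32 = (M² + 0) + 32 = M² + 32 = 32 + M²)
O(n(4))/F(q) = (2*4)/(32 + 7²) = 8/(32 + 49) = 8/81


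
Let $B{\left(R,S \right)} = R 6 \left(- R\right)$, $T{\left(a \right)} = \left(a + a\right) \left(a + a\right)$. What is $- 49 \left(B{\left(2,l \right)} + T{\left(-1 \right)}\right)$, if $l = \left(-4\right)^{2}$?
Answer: $980$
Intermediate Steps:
$T{\left(a \right)} = 4 a^{2}$ ($T{\left(a \right)} = 2 a 2 a = 4 a^{2}$)
$l = 16$
$B{\left(R,S \right)} = - 6 R^{2}$ ($B{\left(R,S \right)} = 6 R \left(- R\right) = - 6 R^{2}$)
$- 49 \left(B{\left(2,l \right)} + T{\left(-1 \right)}\right) = - 49 \left(- 6 \cdot 2^{2} + 4 \left(-1\right)^{2}\right) = - 49 \left(\left(-6\right) 4 + 4 \cdot 1\right) = - 49 \left(-24 + 4\right) = \left(-49\right) \left(-20\right) = 980$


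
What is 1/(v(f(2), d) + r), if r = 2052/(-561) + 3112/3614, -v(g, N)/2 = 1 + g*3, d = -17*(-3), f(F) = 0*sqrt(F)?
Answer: -337909/1620834 ≈ -0.20848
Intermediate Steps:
f(F) = 0
d = 51
v(g, N) = -2 - 6*g (v(g, N) = -2*(1 + g*3) = -2*(1 + 3*g) = -2 - 6*g)
r = -945016/337909 (r = 2052*(-1/561) + 3112*(1/3614) = -684/187 + 1556/1807 = -945016/337909 ≈ -2.7967)
1/(v(f(2), d) + r) = 1/((-2 - 6*0) - 945016/337909) = 1/((-2 + 0) - 945016/337909) = 1/(-2 - 945016/337909) = 1/(-1620834/337909) = -337909/1620834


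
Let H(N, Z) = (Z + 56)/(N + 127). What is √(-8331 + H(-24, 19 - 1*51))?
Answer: 3*I*√9820123/103 ≈ 91.273*I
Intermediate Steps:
H(N, Z) = (56 + Z)/(127 + N)
√(-8331 + H(-24, 19 - 1*51)) = √(-8331 + (56 + (19 - 1*51))/(127 - 24)) = √(-8331 + (56 + (19 - 51))/103) = √(-8331 + (56 - 32)/103) = √(-8331 + (1/103)*24) = √(-8331 + 24/103) = √(-858069/103) = 3*I*√9820123/103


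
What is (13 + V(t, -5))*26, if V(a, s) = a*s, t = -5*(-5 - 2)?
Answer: -4212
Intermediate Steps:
t = 35 (t = -5*(-7) = 35)
(13 + V(t, -5))*26 = (13 + 35*(-5))*26 = (13 - 175)*26 = -162*26 = -4212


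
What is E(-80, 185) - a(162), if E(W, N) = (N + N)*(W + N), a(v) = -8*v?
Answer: 40146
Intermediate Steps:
E(W, N) = 2*N*(N + W) (E(W, N) = (2*N)*(N + W) = 2*N*(N + W))
E(-80, 185) - a(162) = 2*185*(185 - 80) - (-8)*162 = 2*185*105 - 1*(-1296) = 38850 + 1296 = 40146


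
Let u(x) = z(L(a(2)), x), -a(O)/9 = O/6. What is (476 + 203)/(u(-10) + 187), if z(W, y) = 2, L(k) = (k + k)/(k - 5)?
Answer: 97/27 ≈ 3.5926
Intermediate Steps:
a(O) = -3*O/2 (a(O) = -9*O/6 = -3*O/2)
L(k) = 2*k/(-5 + k) (L(k) = (2*k)/(-5 + k) = 2*k/(-5 + k))
u(x) = 2
(476 + 203)/(u(-10) + 187) = (476 + 203)/(2 + 187) = 679/189 = 679*(1/189) = 97/27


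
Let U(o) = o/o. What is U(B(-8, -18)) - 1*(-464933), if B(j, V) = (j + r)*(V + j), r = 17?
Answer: 464934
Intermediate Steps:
B(j, V) = (17 + j)*(V + j) (B(j, V) = (j + 17)*(V + j) = (17 + j)*(V + j))
U(o) = 1
U(B(-8, -18)) - 1*(-464933) = 1 - 1*(-464933) = 1 + 464933 = 464934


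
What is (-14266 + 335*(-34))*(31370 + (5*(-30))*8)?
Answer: -774041520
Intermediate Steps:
(-14266 + 335*(-34))*(31370 + (5*(-30))*8) = (-14266 - 11390)*(31370 - 150*8) = -25656*(31370 - 1200) = -25656*30170 = -774041520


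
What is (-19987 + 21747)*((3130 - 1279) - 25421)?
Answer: -41483200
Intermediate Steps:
(-19987 + 21747)*((3130 - 1279) - 25421) = 1760*(1851 - 25421) = 1760*(-23570) = -41483200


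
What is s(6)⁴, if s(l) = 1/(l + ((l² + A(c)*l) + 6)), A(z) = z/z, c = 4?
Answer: 1/8503056 ≈ 1.1760e-7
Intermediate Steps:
A(z) = 1
s(l) = 1/(6 + l² + 2*l) (s(l) = 1/(l + ((l² + 1*l) + 6)) = 1/(l + ((l² + l) + 6)) = 1/(l + ((l + l²) + 6)) = 1/(l + (6 + l + l²)) = 1/(6 + l² + 2*l))
s(6)⁴ = (1/(6 + 6² + 2*6))⁴ = (1/(6 + 36 + 12))⁴ = (1/54)⁴ = 1/8503056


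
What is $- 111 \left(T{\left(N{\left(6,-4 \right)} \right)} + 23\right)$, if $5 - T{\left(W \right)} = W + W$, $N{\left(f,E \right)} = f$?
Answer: $-1776$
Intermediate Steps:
$T{\left(W \right)} = 5 - 2 W$ ($T{\left(W \right)} = 5 - \left(W + W\right) = 5 - 2 W$)
$- 111 \left(T{\left(N{\left(6,-4 \right)} \right)} + 23\right) = - 111 \left(\left(5 - 12\right) + 23\right) = - 111 \left(-7 + 23\right) = \left(-111\right) 16 = -1776$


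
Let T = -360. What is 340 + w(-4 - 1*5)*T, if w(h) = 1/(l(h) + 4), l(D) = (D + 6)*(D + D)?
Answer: 9680/29 ≈ 333.79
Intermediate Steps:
l(D) = 2*D*(6 + D) (l(D) = (6 + D)*(2*D) = 2*D*(6 + D))
w(h) = 1/(4 + 2*h*(6 + h)) (w(h) = 1/(2*h*(6 + h) + 4) = 1/(4 + 2*h*(6 + h)))
340 + w(-4 - 1*5)*T = 340 + (1/(2*(2 + (-4 - 1*5)*(6 + (-4 - 1*5)))))*(-360) = 340 + (1/(2*(2 + (-4 - 5)*(6 + (-4 - 5)))))*(-360) = 340 + (1/(2*(2 - 9*(6 - 9))))*(-360) = 340 + (1/(2*(2 - 9*(-3))))*(-360) = 340 + (1/(2*(2 + 27)))*(-360) = 340 + ((½)/29)*(-360) = 340 + ((½)*(1/29))*(-360) = 340 + (1/58)*(-360) = 340 - 180/29 = 9680/29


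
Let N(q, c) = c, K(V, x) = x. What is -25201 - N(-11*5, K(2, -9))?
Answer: -25192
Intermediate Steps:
-25201 - N(-11*5, K(2, -9)) = -25201 - 1*(-9) = -25201 + 9 = -25192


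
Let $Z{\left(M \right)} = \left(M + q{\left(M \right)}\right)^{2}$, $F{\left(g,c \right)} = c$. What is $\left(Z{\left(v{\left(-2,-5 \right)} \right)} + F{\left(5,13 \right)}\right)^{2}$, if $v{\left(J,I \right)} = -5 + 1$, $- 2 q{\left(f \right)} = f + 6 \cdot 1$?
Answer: $1444$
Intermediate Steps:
$q{\left(f \right)} = -3 - \frac{f}{2}$ ($q{\left(f \right)} = - \frac{f + 6 \cdot 1}{2} = - \frac{f + 6}{2} = - \frac{6 + f}{2} = -3 - \frac{f}{2}$)
$v{\left(J,I \right)} = -4$
$Z{\left(M \right)} = \left(-3 + \frac{M}{2}\right)^{2}$ ($Z{\left(M \right)} = \left(M - \left(3 + \frac{M}{2}\right)\right)^{2} = \left(-3 + \frac{M}{2}\right)^{2}$)
$\left(Z{\left(v{\left(-2,-5 \right)} \right)} + F{\left(5,13 \right)}\right)^{2} = \left(\frac{\left(-6 - 4\right)^{2}}{4} + 13\right)^{2} = \left(\frac{\left(-10\right)^{2}}{4} + 13\right)^{2} = \left(\frac{1}{4} \cdot 100 + 13\right)^{2} = \left(25 + 13\right)^{2} = 38^{2} = 1444$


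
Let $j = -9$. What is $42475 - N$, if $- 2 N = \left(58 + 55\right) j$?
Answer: $\frac{83933}{2} \approx 41967.0$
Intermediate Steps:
$N = \frac{1017}{2}$ ($N = - \frac{\left(58 + 55\right) \left(-9\right)}{2} = - \frac{113 \left(-9\right)}{2} = \left(- \frac{1}{2}\right) \left(-1017\right) = \frac{1017}{2} \approx 508.5$)
$42475 - N = 42475 - \frac{1017}{2} = \frac{83933}{2}$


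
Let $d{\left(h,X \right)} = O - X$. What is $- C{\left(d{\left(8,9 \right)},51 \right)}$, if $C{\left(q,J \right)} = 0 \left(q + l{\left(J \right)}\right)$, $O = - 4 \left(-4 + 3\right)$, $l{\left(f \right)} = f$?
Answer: $0$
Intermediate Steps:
$O = 4$ ($O = \left(-4\right) \left(-1\right) = 4$)
$d{\left(h,X \right)} = 4 - X$
$C{\left(q,J \right)} = 0$ ($C{\left(q,J \right)} = 0 \left(q + J\right) = 0 \left(J + q\right) = 0$)
$- C{\left(d{\left(8,9 \right)},51 \right)} = \left(-1\right) 0 = 0$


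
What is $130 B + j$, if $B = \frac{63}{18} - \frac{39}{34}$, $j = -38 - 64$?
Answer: $\frac{3466}{17} \approx 203.88$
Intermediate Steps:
$j = -102$ ($j = -38 - 64 = -102$)
$B = \frac{40}{17}$ ($B = 63 \cdot \frac{1}{18} - \frac{39}{34} = \frac{7}{2} - \frac{39}{34} = \frac{40}{17} \approx 2.3529$)
$130 B + j = 130 \cdot \frac{40}{17} - 102 = \frac{5200}{17} - 102 = \frac{3466}{17}$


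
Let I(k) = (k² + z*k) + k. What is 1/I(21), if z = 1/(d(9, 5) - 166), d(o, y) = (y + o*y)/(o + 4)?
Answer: 2108/973623 ≈ 0.0021651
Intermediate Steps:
d(o, y) = (y + o*y)/(4 + o)
z = -13/2108 (z = 1/(5*(1 + 9)/(4 + 9) - 166) = 1/(5*10/13 - 166) = 1/(5*(1/13)*10 - 166) = 1/(50/13 - 166) = 1/(-2108/13) = -13/2108 ≈ -0.0061670)
I(k) = k² + 2095*k/2108 (I(k) = (k² - 13*k/2108) + k = k² + 2095*k/2108)
1/I(21) = 1/((1/2108)*21*(2095 + 2108*21)) = 1/((1/2108)*21*(2095 + 44268)) = 1/((1/2108)*21*46363) = 1/(973623/2108) = 2108/973623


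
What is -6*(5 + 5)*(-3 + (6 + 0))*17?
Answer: -3060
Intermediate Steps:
-6*(5 + 5)*(-3 + (6 + 0))*17 = -60*(-3 + 6)*17 = -60*3*17 = -6*30*17 = -180*17 = -3060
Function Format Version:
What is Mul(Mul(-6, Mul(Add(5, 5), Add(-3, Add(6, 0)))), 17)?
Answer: -3060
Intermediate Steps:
Mul(Mul(-6, Mul(Add(5, 5), Add(-3, Add(6, 0)))), 17) = Mul(Mul(-6, Mul(10, Add(-3, 6))), 17) = Mul(Mul(-6, Mul(10, 3)), 17) = Mul(Mul(-6, 30), 17) = Mul(-180, 17) = -3060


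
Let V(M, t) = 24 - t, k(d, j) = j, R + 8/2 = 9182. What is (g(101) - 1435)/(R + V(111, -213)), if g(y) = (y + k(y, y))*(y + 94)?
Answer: 7591/1883 ≈ 4.0313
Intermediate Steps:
R = 9178 (R = -4 + 9182 = 9178)
g(y) = 2*y*(94 + y) (g(y) = (y + y)*(y + 94) = (2*y)*(94 + y) = 2*y*(94 + y))
(g(101) - 1435)/(R + V(111, -213)) = (2*101*(94 + 101) - 1435)/(9178 + (24 - 1*(-213))) = (2*101*195 - 1435)/(9178 + (24 + 213)) = (39390 - 1435)/(9178 + 237) = 37955/9415 = 37955*(1/9415) = 7591/1883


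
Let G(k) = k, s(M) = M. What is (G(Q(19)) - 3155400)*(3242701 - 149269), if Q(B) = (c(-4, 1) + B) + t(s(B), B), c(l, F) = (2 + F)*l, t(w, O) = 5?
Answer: -9760978211616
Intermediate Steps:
c(l, F) = l*(2 + F)
Q(B) = -7 + B (Q(B) = (-4*(2 + 1) + B) + 5 = (-4*3 + B) + 5 = (-12 + B) + 5 = -7 + B)
(G(Q(19)) - 3155400)*(3242701 - 149269) = ((-7 + 19) - 3155400)*(3242701 - 149269) = (12 - 3155400)*3093432 = -3155388*3093432 = -9760978211616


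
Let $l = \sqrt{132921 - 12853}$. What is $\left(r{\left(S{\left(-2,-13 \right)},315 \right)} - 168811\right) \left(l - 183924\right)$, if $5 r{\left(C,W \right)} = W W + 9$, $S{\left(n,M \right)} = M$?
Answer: $\frac{136990457604}{5} - \frac{1489642 \sqrt{30017}}{5} \approx 2.7346 \cdot 10^{10}$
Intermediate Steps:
$l = 2 \sqrt{30017}$ ($l = \sqrt{120068} = 2 \sqrt{30017} \approx 346.51$)
$r{\left(C,W \right)} = \frac{9}{5} + \frac{W^{2}}{5}$ ($r{\left(C,W \right)} = \frac{W W + 9}{5} = \frac{W^{2} + 9}{5} = \frac{9 + W^{2}}{5} = \frac{9}{5} + \frac{W^{2}}{5}$)
$\left(r{\left(S{\left(-2,-13 \right)},315 \right)} - 168811\right) \left(l - 183924\right) = \left(\left(\frac{9}{5} + \frac{315^{2}}{5}\right) - 168811\right) \left(2 \sqrt{30017} - 183924\right) = \left(\left(\frac{9}{5} + \frac{1}{5} \cdot 99225\right) - 168811\right) \left(-183924 + 2 \sqrt{30017}\right) = \left(\left(\frac{9}{5} + 19845\right) - 168811\right) \left(-183924 + 2 \sqrt{30017}\right) = \left(\frac{99234}{5} - 168811\right) \left(-183924 + 2 \sqrt{30017}\right) = - \frac{744821 \left(-183924 + 2 \sqrt{30017}\right)}{5} = \frac{136990457604}{5} - \frac{1489642 \sqrt{30017}}{5}$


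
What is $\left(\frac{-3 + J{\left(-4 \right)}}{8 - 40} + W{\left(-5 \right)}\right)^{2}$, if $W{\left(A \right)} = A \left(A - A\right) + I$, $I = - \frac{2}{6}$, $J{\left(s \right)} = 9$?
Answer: $\frac{625}{2304} \approx 0.27127$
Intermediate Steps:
$I = - \frac{1}{3}$ ($I = \left(-2\right) \frac{1}{6} = - \frac{1}{3} \approx -0.33333$)
$W{\left(A \right)} = - \frac{1}{3}$ ($W{\left(A \right)} = A \left(A - A\right) - \frac{1}{3} = A 0 - \frac{1}{3} = 0 - \frac{1}{3} = - \frac{1}{3}$)
$\left(\frac{-3 + J{\left(-4 \right)}}{8 - 40} + W{\left(-5 \right)}\right)^{2} = \left(\frac{-3 + 9}{8 - 40} - \frac{1}{3}\right)^{2} = \left(\frac{6}{-32} - \frac{1}{3}\right)^{2} = \left(6 \left(- \frac{1}{32}\right) - \frac{1}{3}\right)^{2} = \left(- \frac{3}{16} - \frac{1}{3}\right)^{2} = \left(- \frac{25}{48}\right)^{2} = \frac{625}{2304}$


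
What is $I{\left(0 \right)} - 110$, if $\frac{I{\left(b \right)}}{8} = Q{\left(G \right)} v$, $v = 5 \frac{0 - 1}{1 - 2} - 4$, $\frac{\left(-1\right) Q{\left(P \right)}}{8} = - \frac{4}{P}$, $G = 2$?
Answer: $18$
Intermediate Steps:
$Q{\left(P \right)} = \frac{32}{P}$ ($Q{\left(P \right)} = - 8 \left(- \frac{4}{P}\right) = \frac{32}{P}$)
$v = 1$ ($v = 5 \left(- \frac{1}{-1}\right) - 4 = 5 \left(\left(-1\right) \left(-1\right)\right) - 4 = 5 \cdot 1 - 4 = 5 - 4 = 1$)
$I{\left(b \right)} = 128$ ($I{\left(b \right)} = 8 \cdot \frac{32}{2} \cdot 1 = 8 \cdot 32 \cdot \frac{1}{2} \cdot 1 = 8 \cdot 16 \cdot 1 = 8 \cdot 16 = 128$)
$I{\left(0 \right)} - 110 = 128 - 110 = 18$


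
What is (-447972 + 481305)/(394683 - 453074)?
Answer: -33333/58391 ≈ -0.57086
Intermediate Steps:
(-447972 + 481305)/(394683 - 453074) = 33333/(-58391) = 33333*(-1/58391) = -33333/58391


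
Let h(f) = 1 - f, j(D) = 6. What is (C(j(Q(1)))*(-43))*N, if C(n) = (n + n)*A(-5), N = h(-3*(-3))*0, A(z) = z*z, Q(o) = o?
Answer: 0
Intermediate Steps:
A(z) = z**2
N = 0 (N = (1 - (-3)*(-3))*0 = (1 - 1*9)*0 = (1 - 9)*0 = -8*0 = 0)
C(n) = 50*n (C(n) = (n + n)*(-5)**2 = (2*n)*25 = 50*n)
(C(j(Q(1)))*(-43))*N = ((50*6)*(-43))*0 = (300*(-43))*0 = -12900*0 = 0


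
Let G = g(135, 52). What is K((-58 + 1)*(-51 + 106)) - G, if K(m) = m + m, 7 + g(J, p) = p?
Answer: -6315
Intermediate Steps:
g(J, p) = -7 + p
G = 45 (G = -7 + 52 = 45)
K(m) = 2*m
K((-58 + 1)*(-51 + 106)) - G = 2*((-58 + 1)*(-51 + 106)) - 1*45 = 2*(-57*55) - 45 = 2*(-3135) - 45 = -6270 - 45 = -6315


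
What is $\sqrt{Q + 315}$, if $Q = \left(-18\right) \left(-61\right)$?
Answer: $3 \sqrt{157} \approx 37.59$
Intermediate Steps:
$Q = 1098$
$\sqrt{Q + 315} = \sqrt{1098 + 315} = \sqrt{1413} = 3 \sqrt{157}$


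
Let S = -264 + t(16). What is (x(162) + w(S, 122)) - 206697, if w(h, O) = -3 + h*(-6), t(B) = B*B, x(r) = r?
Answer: -206490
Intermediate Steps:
t(B) = B**2
S = -8 (S = -264 + 16**2 = -264 + 256 = -8)
w(h, O) = -3 - 6*h
(x(162) + w(S, 122)) - 206697 = (162 + (-3 - 6*(-8))) - 206697 = (162 + (-3 + 48)) - 206697 = (162 + 45) - 206697 = 207 - 206697 = -206490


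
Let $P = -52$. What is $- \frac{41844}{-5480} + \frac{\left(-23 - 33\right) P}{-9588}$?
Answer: $\frac{24077657}{3283890} \approx 7.3321$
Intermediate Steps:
$- \frac{41844}{-5480} + \frac{\left(-23 - 33\right) P}{-9588} = - \frac{41844}{-5480} + \frac{\left(-23 - 33\right) \left(-52\right)}{-9588} = \left(-41844\right) \left(- \frac{1}{5480}\right) + \left(-56\right) \left(-52\right) \left(- \frac{1}{9588}\right) = \frac{10461}{1370} + 2912 \left(- \frac{1}{9588}\right) = \frac{10461}{1370} - \frac{728}{2397} = \frac{24077657}{3283890}$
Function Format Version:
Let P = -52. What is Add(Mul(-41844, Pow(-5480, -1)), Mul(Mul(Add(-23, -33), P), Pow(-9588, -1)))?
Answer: Rational(24077657, 3283890) ≈ 7.3321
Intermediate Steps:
Add(Mul(-41844, Pow(-5480, -1)), Mul(Mul(Add(-23, -33), P), Pow(-9588, -1))) = Add(Mul(-41844, Pow(-5480, -1)), Mul(Mul(Add(-23, -33), -52), Pow(-9588, -1))) = Add(Mul(-41844, Rational(-1, 5480)), Mul(Mul(-56, -52), Rational(-1, 9588))) = Add(Rational(10461, 1370), Mul(2912, Rational(-1, 9588))) = Add(Rational(10461, 1370), Rational(-728, 2397)) = Rational(24077657, 3283890)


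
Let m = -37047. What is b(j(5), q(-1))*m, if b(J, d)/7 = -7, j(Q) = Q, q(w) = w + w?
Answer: 1815303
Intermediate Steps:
q(w) = 2*w
b(J, d) = -49 (b(J, d) = 7*(-7) = -49)
b(j(5), q(-1))*m = -49*(-37047) = 1815303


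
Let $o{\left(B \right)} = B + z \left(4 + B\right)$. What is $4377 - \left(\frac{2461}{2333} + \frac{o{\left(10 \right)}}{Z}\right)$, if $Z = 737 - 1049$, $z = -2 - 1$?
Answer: $\frac{398144788}{90987} \approx 4375.8$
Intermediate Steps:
$z = -3$ ($z = -2 - 1 = -3$)
$Z = -312$ ($Z = 737 - 1049 = -312$)
$o{\left(B \right)} = -12 - 2 B$ ($o{\left(B \right)} = B - 3 \left(4 + B\right) = B - \left(12 + 3 B\right) = -12 - 2 B$)
$4377 - \left(\frac{2461}{2333} + \frac{o{\left(10 \right)}}{Z}\right) = 4377 - \left(\frac{2461}{2333} + \frac{-12 - 20}{-312}\right) = 4377 - \left(2461 \cdot \frac{1}{2333} + \left(-12 - 20\right) \left(- \frac{1}{312}\right)\right) = 4377 - \left(\frac{2461}{2333} - - \frac{4}{39}\right) = 4377 - \left(\frac{2461}{2333} + \frac{4}{39}\right) = 4377 - \frac{105311}{90987} = \frac{398144788}{90987}$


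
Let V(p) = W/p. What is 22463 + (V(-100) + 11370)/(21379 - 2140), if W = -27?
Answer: 14405900909/641300 ≈ 22464.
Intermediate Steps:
V(p) = -27/p
22463 + (V(-100) + 11370)/(21379 - 2140) = 22463 + (-27/(-100) + 11370)/(21379 - 2140) = 22463 + (-27*(-1/100) + 11370)/19239 = 22463 + (27/100 + 11370)*(1/19239) = 22463 + (1137027/100)*(1/19239) = 22463 + 379009/641300 = 14405900909/641300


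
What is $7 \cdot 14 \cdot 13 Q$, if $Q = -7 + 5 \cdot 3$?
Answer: $10192$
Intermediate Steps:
$Q = 8$ ($Q = -7 + 15 = 8$)
$7 \cdot 14 \cdot 13 Q = 7 \cdot 14 \cdot 13 \cdot 8 = 98 \cdot 13 \cdot 8 = 1274 \cdot 8 = 10192$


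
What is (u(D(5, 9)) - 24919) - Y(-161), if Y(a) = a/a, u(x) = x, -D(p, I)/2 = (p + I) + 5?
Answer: -24958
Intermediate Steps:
D(p, I) = -10 - 2*I - 2*p (D(p, I) = -2*((p + I) + 5) = -2*((I + p) + 5) = -2*(5 + I + p) = -10 - 2*I - 2*p)
Y(a) = 1
(u(D(5, 9)) - 24919) - Y(-161) = ((-10 - 2*9 - 2*5) - 24919) - 1*1 = ((-10 - 18 - 10) - 24919) - 1 = (-38 - 24919) - 1 = -24957 - 1 = -24958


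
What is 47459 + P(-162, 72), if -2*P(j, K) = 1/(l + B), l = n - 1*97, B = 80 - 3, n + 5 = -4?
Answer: 2752623/58 ≈ 47459.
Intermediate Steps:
n = -9 (n = -5 - 4 = -9)
B = 77
l = -106 (l = -9 - 1*97 = -9 - 97 = -106)
P(j, K) = 1/58 (P(j, K) = -1/(2*(-106 + 77)) = -½/(-29) = -½*(-1/29) = 1/58)
47459 + P(-162, 72) = 47459 + 1/58 = 2752623/58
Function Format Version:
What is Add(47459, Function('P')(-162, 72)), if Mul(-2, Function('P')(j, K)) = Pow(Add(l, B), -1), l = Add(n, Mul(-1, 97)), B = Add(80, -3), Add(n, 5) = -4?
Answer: Rational(2752623, 58) ≈ 47459.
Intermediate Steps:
n = -9 (n = Add(-5, -4) = -9)
B = 77
l = -106 (l = Add(-9, Mul(-1, 97)) = Add(-9, -97) = -106)
Function('P')(j, K) = Rational(1, 58) (Function('P')(j, K) = Mul(Rational(-1, 2), Pow(Add(-106, 77), -1)) = Mul(Rational(-1, 2), Pow(-29, -1)) = Mul(Rational(-1, 2), Rational(-1, 29)) = Rational(1, 58))
Add(47459, Function('P')(-162, 72)) = Add(47459, Rational(1, 58)) = Rational(2752623, 58)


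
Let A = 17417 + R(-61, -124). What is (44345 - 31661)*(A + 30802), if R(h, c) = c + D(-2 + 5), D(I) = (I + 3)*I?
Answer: 610265292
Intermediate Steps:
D(I) = I*(3 + I) (D(I) = (3 + I)*I = I*(3 + I))
R(h, c) = 18 + c (R(h, c) = c + (-2 + 5)*(3 + (-2 + 5)) = c + 3*(3 + 3) = c + 3*6 = c + 18 = 18 + c)
A = 17311 (A = 17417 + (18 - 124) = 17417 - 106 = 17311)
(44345 - 31661)*(A + 30802) = (44345 - 31661)*(17311 + 30802) = 12684*48113 = 610265292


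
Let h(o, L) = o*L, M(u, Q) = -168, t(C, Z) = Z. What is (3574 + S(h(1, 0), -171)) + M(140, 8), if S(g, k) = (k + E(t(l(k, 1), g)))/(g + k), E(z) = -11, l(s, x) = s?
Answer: 582608/171 ≈ 3407.1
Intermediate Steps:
h(o, L) = L*o
S(g, k) = (-11 + k)/(g + k) (S(g, k) = (k - 11)/(g + k) = (-11 + k)/(g + k))
(3574 + S(h(1, 0), -171)) + M(140, 8) = (3574 + (-11 - 171)/(0*1 - 171)) - 168 = (3574 - 182/(0 - 171)) - 168 = (3574 - 182/(-171)) - 168 = (3574 - 1/171*(-182)) - 168 = (3574 + 182/171) - 168 = 611336/171 - 168 = 582608/171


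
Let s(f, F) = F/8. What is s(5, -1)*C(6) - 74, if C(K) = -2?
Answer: -295/4 ≈ -73.750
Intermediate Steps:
s(f, F) = F/8 (s(f, F) = F*(1/8) = F/8)
s(5, -1)*C(6) - 74 = ((1/8)*(-1))*(-2) - 74 = -1/8*(-2) - 74 = 1/4 - 74 = -295/4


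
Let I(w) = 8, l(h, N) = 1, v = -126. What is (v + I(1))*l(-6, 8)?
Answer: -118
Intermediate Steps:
(v + I(1))*l(-6, 8) = (-126 + 8)*1 = -118*1 = -118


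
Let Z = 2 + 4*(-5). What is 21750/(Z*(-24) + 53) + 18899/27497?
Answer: 121445153/2667209 ≈ 45.533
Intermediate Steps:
Z = -18 (Z = 2 - 20 = -18)
21750/(Z*(-24) + 53) + 18899/27497 = 21750/(-18*(-24) + 53) + 18899/27497 = 21750/(432 + 53) + 18899*(1/27497) = 21750/485 + 18899/27497 = 21750*(1/485) + 18899/27497 = 4350/97 + 18899/27497 = 121445153/2667209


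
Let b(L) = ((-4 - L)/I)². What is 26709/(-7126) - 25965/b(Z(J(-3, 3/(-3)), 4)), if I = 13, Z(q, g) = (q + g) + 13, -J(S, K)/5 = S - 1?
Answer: -31314391539/11978806 ≈ -2614.1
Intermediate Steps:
J(S, K) = 5 - 5*S (J(S, K) = -5*(S - 1) = -5*(-1 + S) = 5 - 5*S)
Z(q, g) = 13 + g + q (Z(q, g) = (g + q) + 13 = 13 + g + q)
b(L) = (-4/13 - L/13)² (b(L) = ((-4 - L)/13)² = ((-4 - L)*(1/13))² = (-4/13 - L/13)²)
26709/(-7126) - 25965/b(Z(J(-3, 3/(-3)), 4)) = 26709/(-7126) - 25965*169/(4 + (13 + 4 + (5 - 5*(-3))))² = 26709*(-1/7126) - 25965*169/(4 + (13 + 4 + (5 + 15)))² = -26709/7126 - 25965*169/(4 + (13 + 4 + 20))² = -26709/7126 - 25965*169/(4 + 37)² = -26709/7126 - 25965/((1/169)*41²) = -26709/7126 - 25965/((1/169)*1681) = -26709/7126 - 25965/1681/169 = -26709/7126 - 25965*169/1681 = -26709/7126 - 4388085/1681 = -31314391539/11978806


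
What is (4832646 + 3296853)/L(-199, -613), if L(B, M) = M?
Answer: -8129499/613 ≈ -13262.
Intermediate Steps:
(4832646 + 3296853)/L(-199, -613) = (4832646 + 3296853)/(-613) = 8129499*(-1/613) = -8129499/613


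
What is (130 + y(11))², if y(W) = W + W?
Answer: 23104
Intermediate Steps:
y(W) = 2*W
(130 + y(11))² = (130 + 2*11)² = (130 + 22)² = 152² = 23104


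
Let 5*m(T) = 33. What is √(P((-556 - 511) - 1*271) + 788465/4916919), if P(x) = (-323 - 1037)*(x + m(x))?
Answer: √43775751185040552279/4916919 ≈ 1345.6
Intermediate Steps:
m(T) = 33/5 (m(T) = (⅕)*33 = 33/5)
P(x) = -8976 - 1360*x (P(x) = (-323 - 1037)*(x + 33/5) = -1360*(33/5 + x) = -8976 - 1360*x)
√(P((-556 - 511) - 1*271) + 788465/4916919) = √((-8976 - 1360*((-556 - 511) - 1*271)) + 788465/4916919) = √((-8976 - 1360*(-1067 - 271)) + 788465*(1/4916919)) = √((-8976 - 1360*(-1338)) + 788465/4916919) = √((-8976 + 1819680) + 788465/4916919) = √(1810704 + 788465/4916919) = √(8903085689441/4916919) = √43775751185040552279/4916919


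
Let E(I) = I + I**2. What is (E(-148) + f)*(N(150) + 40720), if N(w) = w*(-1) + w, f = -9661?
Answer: 492508400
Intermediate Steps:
N(w) = 0 (N(w) = -w + w = 0)
(E(-148) + f)*(N(150) + 40720) = (-148*(1 - 148) - 9661)*(0 + 40720) = (-148*(-147) - 9661)*40720 = (21756 - 9661)*40720 = 12095*40720 = 492508400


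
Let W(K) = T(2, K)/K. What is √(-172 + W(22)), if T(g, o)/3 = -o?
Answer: 5*I*√7 ≈ 13.229*I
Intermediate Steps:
T(g, o) = -3*o (T(g, o) = 3*(-o) = -3*o)
W(K) = -3 (W(K) = (-3*K)/K = -3)
√(-172 + W(22)) = √(-172 - 3) = √(-175) = 5*I*√7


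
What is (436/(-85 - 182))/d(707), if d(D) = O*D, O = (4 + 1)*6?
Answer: -218/2831535 ≈ -7.6990e-5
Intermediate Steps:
O = 30 (O = 5*6 = 30)
d(D) = 30*D
(436/(-85 - 182))/d(707) = (436/(-85 - 182))/((30*707)) = (436/(-267))/21210 = (436*(-1/267))*(1/21210) = -436/267*1/21210 = -218/2831535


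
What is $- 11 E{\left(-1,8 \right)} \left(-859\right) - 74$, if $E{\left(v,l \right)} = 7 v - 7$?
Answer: $-132360$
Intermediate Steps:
$E{\left(v,l \right)} = -7 + 7 v$
$- 11 E{\left(-1,8 \right)} \left(-859\right) - 74 = - 11 \left(-7 + 7 \left(-1\right)\right) \left(-859\right) - 74 = - 11 \left(-7 - 7\right) \left(-859\right) - 74 = \left(-11\right) \left(-14\right) \left(-859\right) - 74 = 154 \left(-859\right) - 74 = -132286 - 74 = -132360$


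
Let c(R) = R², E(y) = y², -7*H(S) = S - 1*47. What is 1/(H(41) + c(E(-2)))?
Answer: 7/118 ≈ 0.059322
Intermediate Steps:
H(S) = 47/7 - S/7 (H(S) = -(S - 1*47)/7 = -(S - 47)/7 = -(-47 + S)/7 = 47/7 - S/7)
1/(H(41) + c(E(-2))) = 1/((47/7 - ⅐*41) + ((-2)²)²) = 1/((47/7 - 41/7) + 4²) = 1/(6/7 + 16) = 1/(118/7) = 7/118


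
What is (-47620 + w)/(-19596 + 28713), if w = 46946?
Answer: -674/9117 ≈ -0.073928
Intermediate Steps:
(-47620 + w)/(-19596 + 28713) = (-47620 + 46946)/(-19596 + 28713) = -674/9117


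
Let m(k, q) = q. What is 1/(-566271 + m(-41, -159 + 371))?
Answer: -1/566059 ≈ -1.7666e-6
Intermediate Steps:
1/(-566271 + m(-41, -159 + 371)) = 1/(-566271 + (-159 + 371)) = 1/(-566271 + 212) = 1/(-566059) = -1/566059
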